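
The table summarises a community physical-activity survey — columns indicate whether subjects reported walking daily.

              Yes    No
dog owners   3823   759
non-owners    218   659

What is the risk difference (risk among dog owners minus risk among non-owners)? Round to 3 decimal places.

RD = 0.586

risk, dog owners = 3823/4582 = 0.8344
risk, non-owners = 218/877 = 0.2486
risk difference = 0.8344 − 0.2486 = 0.586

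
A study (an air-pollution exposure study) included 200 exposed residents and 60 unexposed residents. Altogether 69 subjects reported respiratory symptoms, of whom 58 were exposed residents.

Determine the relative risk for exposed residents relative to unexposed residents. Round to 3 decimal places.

exposed residents without the outcome: 200 − 58 = 142
unexposed residents with the outcome: 69 − 58 = 11
unexposed residents without the outcome: 60 − 11 = 49
risk, exposed residents = 58/200 = 0.2900
risk, unexposed residents = 11/60 = 0.1833
RR = 0.2900 / 0.1833 = 1.582

RR = 1.582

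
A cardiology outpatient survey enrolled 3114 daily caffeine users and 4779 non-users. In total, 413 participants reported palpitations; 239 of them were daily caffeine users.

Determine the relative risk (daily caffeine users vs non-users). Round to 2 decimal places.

RR = 2.11

daily caffeine users without the outcome: 3114 − 239 = 2875
non-users with the outcome: 413 − 239 = 174
non-users without the outcome: 4779 − 174 = 4605
risk, daily caffeine users = 239/3114 = 0.07675
risk, non-users = 174/4779 = 0.03641
RR = 0.07675 / 0.03641 = 2.11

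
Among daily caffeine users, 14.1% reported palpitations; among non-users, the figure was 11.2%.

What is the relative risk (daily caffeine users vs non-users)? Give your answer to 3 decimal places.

RR = 0.1410 / 0.1120 = 1.259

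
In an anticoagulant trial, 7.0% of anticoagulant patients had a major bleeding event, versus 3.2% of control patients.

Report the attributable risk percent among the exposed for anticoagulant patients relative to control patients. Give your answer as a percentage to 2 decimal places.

AR% = (0.07000 − 0.03200) / 0.07000 = 0.5429 → 54.29%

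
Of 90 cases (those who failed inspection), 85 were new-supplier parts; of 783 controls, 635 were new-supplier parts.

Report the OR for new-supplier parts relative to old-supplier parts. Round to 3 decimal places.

OR = (85 × 148) / (635 × 5) = 12580/3175 ≈ 3.962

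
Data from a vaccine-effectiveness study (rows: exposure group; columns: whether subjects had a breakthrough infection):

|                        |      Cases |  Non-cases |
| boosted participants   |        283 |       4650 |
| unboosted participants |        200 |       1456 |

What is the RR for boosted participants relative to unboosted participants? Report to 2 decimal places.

risk, boosted participants = 283/4933 = 0.0574
risk, unboosted participants = 200/1656 = 0.1208
RR = 0.0574 / 0.1208 = 0.48

0.48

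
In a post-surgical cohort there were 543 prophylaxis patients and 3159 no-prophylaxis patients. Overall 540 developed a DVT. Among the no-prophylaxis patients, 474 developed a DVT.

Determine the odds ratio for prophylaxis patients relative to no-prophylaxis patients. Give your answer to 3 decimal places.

prophylaxis patients with the outcome: 540 − 474 = 66
prophylaxis patients without the outcome: 543 − 66 = 477
no-prophylaxis patients without the outcome: 3159 − 474 = 2685
OR = (66 × 2685) / (477 × 474) = 177210/226098 ≈ 0.784

0.784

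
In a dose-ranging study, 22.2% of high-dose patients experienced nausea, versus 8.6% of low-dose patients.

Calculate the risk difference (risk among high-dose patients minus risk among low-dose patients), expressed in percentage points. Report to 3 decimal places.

risk difference = 0.2220 − 0.0860 = 0.1360 → 13.600 percentage points

RD = 13.600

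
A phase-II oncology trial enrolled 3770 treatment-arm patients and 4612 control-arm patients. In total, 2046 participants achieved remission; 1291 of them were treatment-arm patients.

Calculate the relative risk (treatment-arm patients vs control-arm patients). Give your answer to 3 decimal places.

RR ≈ 2.092

treatment-arm patients without the outcome: 3770 − 1291 = 2479
control-arm patients with the outcome: 2046 − 1291 = 755
control-arm patients without the outcome: 4612 − 755 = 3857
risk, treatment-arm patients = 1291/3770 = 0.3424
risk, control-arm patients = 755/4612 = 0.1637
RR = 0.3424 / 0.1637 = 2.092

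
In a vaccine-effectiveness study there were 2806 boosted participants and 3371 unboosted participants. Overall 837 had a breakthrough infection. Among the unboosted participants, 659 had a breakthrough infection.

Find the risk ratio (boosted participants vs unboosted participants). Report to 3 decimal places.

RR: 0.324

boosted participants with the outcome: 837 − 659 = 178
boosted participants without the outcome: 2806 − 178 = 2628
unboosted participants without the outcome: 3371 − 659 = 2712
risk, boosted participants = 178/2806 = 0.0634
risk, unboosted participants = 659/3371 = 0.1955
RR = 0.0634 / 0.1955 = 0.324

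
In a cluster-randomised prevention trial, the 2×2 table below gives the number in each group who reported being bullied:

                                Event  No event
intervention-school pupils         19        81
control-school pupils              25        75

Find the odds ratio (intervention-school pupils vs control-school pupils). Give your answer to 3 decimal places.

odds, intervention-school pupils = 19/81 = 0.2346
odds, control-school pupils = 25/75 = 0.3333
OR = 0.2346 / 0.3333 = 0.704

OR: 0.704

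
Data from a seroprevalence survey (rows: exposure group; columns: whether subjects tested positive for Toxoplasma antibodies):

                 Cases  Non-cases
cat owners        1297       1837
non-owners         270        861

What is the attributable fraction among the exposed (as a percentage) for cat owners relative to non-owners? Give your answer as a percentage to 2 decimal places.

42.32%

risk, cat owners = 1297/3134 = 0.4138
risk, non-owners = 270/1131 = 0.2387
AR% = (0.4138 − 0.2387) / 0.4138 = 0.4232 → 42.32%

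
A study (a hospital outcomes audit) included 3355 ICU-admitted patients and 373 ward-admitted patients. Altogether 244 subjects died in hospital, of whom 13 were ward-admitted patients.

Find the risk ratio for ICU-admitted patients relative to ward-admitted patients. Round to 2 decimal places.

RR ≈ 1.98

ICU-admitted patients with the outcome: 244 − 13 = 231
ICU-admitted patients without the outcome: 3355 − 231 = 3124
ward-admitted patients without the outcome: 373 − 13 = 360
risk, ICU-admitted patients = 231/3355 = 0.06885
risk, ward-admitted patients = 13/373 = 0.03485
RR = 0.06885 / 0.03485 = 1.98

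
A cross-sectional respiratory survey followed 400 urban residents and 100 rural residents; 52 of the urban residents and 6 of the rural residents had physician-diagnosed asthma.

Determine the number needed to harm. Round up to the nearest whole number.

risk, urban residents = 52/400 = 0.130000
risk, rural residents = 6/100 = 0.060000
absolute risk difference = 0.070000
1 / 0.070000 = 14.286 → round up → 15

NNH = 15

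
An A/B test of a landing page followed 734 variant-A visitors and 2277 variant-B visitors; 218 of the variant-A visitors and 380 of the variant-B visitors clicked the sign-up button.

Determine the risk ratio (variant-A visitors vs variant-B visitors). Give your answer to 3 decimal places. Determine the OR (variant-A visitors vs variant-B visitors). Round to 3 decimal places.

RR = 1.780; OR = 2.109

risk, variant-A visitors = 218/734 = 0.2970
risk, variant-B visitors = 380/2277 = 0.1669
RR = 0.2970 / 0.1669 = 1.780
odds, variant-A visitors = 218/516 = 0.4225
odds, variant-B visitors = 380/1897 = 0.2003
OR = 0.4225 / 0.2003 = 2.109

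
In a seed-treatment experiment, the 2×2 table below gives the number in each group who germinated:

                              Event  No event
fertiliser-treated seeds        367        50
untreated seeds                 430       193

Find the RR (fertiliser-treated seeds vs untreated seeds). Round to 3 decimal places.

RR: 1.275

risk, fertiliser-treated seeds = 367/417 = 0.8801
risk, untreated seeds = 430/623 = 0.6902
RR = 0.8801 / 0.6902 = 1.275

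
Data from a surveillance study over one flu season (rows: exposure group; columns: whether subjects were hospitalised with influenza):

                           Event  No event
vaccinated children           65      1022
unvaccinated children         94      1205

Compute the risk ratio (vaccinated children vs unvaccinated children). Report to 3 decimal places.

risk, vaccinated children = 65/1087 = 0.0598
risk, unvaccinated children = 94/1299 = 0.0724
RR = 0.0598 / 0.0724 = 0.826

RR: 0.826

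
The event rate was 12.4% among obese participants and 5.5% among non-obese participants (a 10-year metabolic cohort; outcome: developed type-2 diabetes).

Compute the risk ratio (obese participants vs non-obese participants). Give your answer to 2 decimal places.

RR = 0.1240 / 0.0550 = 2.25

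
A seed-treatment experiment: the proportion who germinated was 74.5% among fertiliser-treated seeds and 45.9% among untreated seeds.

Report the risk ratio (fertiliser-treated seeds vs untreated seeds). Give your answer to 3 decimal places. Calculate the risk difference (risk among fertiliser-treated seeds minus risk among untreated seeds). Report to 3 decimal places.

RR = 0.7450 / 0.4590 = 1.623
risk difference = 0.7450 − 0.4590 = 0.286

RR = 1.623; RD = 0.286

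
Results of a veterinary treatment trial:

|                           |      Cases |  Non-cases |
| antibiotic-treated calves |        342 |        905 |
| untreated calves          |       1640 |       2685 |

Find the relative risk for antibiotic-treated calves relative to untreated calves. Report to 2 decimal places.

risk, antibiotic-treated calves = 342/1247 = 0.2743
risk, untreated calves = 1640/4325 = 0.3792
RR = 0.2743 / 0.3792 = 0.72

0.72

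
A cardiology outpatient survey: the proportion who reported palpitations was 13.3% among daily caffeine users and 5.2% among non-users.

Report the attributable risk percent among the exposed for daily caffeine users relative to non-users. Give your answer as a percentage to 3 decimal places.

AR% = (0.1330 − 0.0520) / 0.1330 = 0.6090 → 60.902%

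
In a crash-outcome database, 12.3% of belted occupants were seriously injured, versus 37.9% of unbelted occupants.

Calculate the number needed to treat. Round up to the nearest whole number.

absolute risk difference = 0.256000
1 / 0.256000 = 3.906 → round up → 4

4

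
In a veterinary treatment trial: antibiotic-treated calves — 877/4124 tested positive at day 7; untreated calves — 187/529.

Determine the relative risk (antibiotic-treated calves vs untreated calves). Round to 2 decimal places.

0.60

risk, antibiotic-treated calves = 877/4124 = 0.2127
risk, untreated calves = 187/529 = 0.3535
RR = 0.2127 / 0.3535 = 0.60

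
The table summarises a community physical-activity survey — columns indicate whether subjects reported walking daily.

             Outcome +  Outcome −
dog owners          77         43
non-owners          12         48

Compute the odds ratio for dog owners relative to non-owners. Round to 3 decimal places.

7.163

odds, dog owners = 77/43 = 1.7907
odds, non-owners = 12/48 = 0.2500
OR = 1.7907 / 0.2500 = 7.163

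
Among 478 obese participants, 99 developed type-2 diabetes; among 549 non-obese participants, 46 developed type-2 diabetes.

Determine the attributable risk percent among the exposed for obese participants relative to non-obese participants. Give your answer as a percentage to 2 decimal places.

59.54%

risk, obese participants = 99/478 = 0.2071
risk, non-obese participants = 46/549 = 0.0838
AR% = (0.2071 − 0.0838) / 0.2071 = 0.5954 → 59.54%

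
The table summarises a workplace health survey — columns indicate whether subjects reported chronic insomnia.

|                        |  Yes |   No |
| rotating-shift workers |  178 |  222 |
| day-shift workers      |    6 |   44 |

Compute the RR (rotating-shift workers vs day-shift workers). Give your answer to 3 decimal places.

RR ≈ 3.708

risk, rotating-shift workers = 178/400 = 0.4450
risk, day-shift workers = 6/50 = 0.1200
RR = 0.4450 / 0.1200 = 3.708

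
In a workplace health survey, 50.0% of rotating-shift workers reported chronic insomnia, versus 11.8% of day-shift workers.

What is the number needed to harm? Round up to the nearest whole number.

absolute risk difference = 0.382000
1 / 0.382000 = 2.618 → round up → 3

NNH = 3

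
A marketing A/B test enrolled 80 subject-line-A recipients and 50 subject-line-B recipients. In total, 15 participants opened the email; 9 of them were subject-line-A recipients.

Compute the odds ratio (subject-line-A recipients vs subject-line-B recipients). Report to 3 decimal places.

OR ≈ 0.930

subject-line-A recipients without the outcome: 80 − 9 = 71
subject-line-B recipients with the outcome: 15 − 9 = 6
subject-line-B recipients without the outcome: 50 − 6 = 44
OR = (9 × 44) / (71 × 6) = 396/426 ≈ 0.930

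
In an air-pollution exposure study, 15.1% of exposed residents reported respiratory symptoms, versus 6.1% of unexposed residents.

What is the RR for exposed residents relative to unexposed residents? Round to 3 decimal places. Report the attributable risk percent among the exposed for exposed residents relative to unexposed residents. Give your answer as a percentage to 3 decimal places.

RR = 2.475; AR% = 59.603%

RR = 0.1510 / 0.0610 = 2.475
AR% = (0.1510 − 0.0610) / 0.1510 = 0.5960 → 59.603%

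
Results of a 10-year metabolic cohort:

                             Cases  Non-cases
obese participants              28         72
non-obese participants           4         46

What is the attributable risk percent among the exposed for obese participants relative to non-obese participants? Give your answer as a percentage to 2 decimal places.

risk, obese participants = 28/100 = 0.2800
risk, non-obese participants = 4/50 = 0.0800
AR% = (0.2800 − 0.0800) / 0.2800 = 0.7143 → 71.43%

71.43%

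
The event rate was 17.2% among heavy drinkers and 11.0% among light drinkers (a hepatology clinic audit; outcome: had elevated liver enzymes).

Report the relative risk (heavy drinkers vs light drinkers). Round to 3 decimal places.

RR = 0.1720 / 0.1100 = 1.564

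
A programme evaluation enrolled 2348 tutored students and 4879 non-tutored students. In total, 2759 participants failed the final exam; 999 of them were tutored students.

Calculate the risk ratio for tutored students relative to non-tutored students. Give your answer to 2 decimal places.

1.18

tutored students without the outcome: 2348 − 999 = 1349
non-tutored students with the outcome: 2759 − 999 = 1760
non-tutored students without the outcome: 4879 − 1760 = 3119
risk, tutored students = 999/2348 = 0.4255
risk, non-tutored students = 1760/4879 = 0.3607
RR = 0.4255 / 0.3607 = 1.18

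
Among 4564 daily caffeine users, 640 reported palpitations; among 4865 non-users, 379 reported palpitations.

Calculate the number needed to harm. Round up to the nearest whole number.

risk, daily caffeine users = 640/4564 = 0.140228
risk, non-users = 379/4865 = 0.077903
absolute risk difference = 0.062324
1 / 0.062324 = 16.045 → round up → 17

17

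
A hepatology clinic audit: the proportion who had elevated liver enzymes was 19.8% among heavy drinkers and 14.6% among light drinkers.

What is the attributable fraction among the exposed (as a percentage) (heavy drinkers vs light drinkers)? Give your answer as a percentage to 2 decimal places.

AR% = (0.1980 − 0.1460) / 0.1980 = 0.2626 → 26.26%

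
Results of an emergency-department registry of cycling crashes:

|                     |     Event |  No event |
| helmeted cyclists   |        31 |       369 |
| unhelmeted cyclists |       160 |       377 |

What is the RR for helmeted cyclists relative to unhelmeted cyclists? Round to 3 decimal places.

RR ≈ 0.260

risk, helmeted cyclists = 31/400 = 0.0775
risk, unhelmeted cyclists = 160/537 = 0.2980
RR = 0.0775 / 0.2980 = 0.260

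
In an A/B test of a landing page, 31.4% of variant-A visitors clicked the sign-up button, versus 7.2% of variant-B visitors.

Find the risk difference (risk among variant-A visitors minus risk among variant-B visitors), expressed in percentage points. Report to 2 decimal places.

risk difference = 0.3140 − 0.0720 = 0.2420 → 24.20 percentage points

RD: 24.20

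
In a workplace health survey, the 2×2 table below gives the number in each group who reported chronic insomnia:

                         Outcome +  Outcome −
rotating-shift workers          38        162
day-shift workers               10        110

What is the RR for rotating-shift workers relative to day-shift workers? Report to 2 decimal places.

risk, rotating-shift workers = 38/200 = 0.1900
risk, day-shift workers = 10/120 = 0.0833
RR = 0.1900 / 0.0833 = 2.28

RR = 2.28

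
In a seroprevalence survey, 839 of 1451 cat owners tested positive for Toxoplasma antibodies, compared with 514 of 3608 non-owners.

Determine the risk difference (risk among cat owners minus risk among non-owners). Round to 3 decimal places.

risk, cat owners = 839/1451 = 0.5782
risk, non-owners = 514/3608 = 0.1425
risk difference = 0.5782 − 0.1425 = 0.436

RD: 0.436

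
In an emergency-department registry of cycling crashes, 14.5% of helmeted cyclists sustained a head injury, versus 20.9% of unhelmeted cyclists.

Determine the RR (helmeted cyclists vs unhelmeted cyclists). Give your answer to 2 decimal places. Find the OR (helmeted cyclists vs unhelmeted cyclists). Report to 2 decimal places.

RR = 0.1450 / 0.2090 = 0.69
odds, helmeted cyclists = 0.1450/0.8550 = 0.1696
odds, unhelmeted cyclists = 0.2090/0.7910 = 0.2642
OR = 0.1696 / 0.2642 = 0.64

RR = 0.69; OR = 0.64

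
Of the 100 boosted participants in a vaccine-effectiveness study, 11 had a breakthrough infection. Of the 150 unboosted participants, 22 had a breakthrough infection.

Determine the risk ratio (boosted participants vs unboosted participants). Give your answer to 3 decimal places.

0.750

risk, boosted participants = 11/100 = 0.1100
risk, unboosted participants = 22/150 = 0.1467
RR = 0.1100 / 0.1467 = 0.750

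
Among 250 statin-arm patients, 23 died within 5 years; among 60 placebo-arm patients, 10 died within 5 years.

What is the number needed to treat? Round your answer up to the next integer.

14

risk, statin-arm patients = 23/250 = 0.092000
risk, placebo-arm patients = 10/60 = 0.166667
absolute risk difference = 0.074667
1 / 0.074667 = 13.393 → round up → 14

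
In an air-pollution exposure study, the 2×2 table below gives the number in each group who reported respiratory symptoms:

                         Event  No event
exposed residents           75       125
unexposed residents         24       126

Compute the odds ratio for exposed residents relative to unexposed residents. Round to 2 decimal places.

OR = (75 × 126) / (125 × 24) = 9450/3000 ≈ 3.15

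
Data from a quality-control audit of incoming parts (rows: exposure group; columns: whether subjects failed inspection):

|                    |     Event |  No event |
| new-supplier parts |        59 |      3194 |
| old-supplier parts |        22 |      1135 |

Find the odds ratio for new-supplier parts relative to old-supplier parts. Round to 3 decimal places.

OR = (59 × 1135) / (3194 × 22) = 66965/70268 ≈ 0.953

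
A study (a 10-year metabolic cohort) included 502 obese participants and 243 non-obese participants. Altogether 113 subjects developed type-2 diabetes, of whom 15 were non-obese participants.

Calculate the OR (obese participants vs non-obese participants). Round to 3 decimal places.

obese participants with the outcome: 113 − 15 = 98
obese participants without the outcome: 502 − 98 = 404
non-obese participants without the outcome: 243 − 15 = 228
odds, obese participants = 98/404 = 0.2426
odds, non-obese participants = 15/228 = 0.0658
OR = 0.2426 / 0.0658 = 3.687

OR = 3.687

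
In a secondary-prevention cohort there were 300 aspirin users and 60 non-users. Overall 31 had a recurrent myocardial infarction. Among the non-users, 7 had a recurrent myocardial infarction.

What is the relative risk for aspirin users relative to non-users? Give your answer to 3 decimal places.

RR = 0.686

aspirin users with the outcome: 31 − 7 = 24
aspirin users without the outcome: 300 − 24 = 276
non-users without the outcome: 60 − 7 = 53
risk, aspirin users = 24/300 = 0.0800
risk, non-users = 7/60 = 0.1167
RR = 0.0800 / 0.1167 = 0.686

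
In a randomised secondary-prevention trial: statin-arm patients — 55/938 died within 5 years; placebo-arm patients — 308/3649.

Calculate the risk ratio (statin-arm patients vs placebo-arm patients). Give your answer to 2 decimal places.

RR = 0.69

risk, statin-arm patients = 55/938 = 0.0586
risk, placebo-arm patients = 308/3649 = 0.0844
RR = 0.0586 / 0.0844 = 0.69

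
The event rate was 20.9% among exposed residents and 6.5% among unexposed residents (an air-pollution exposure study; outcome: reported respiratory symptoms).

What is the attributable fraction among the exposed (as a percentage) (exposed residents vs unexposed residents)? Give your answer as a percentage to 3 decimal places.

AR% = (0.2090 − 0.0650) / 0.2090 = 0.6890 → 68.900%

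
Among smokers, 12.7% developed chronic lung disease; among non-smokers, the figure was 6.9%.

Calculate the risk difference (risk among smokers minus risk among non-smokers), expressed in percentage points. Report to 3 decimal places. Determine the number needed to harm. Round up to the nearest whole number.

RD = 5.800; NNH = 18

risk difference = 0.1270 − 0.0690 = 0.0580 → 5.800 percentage points
absolute risk difference = 0.058000
1 / 0.058000 = 17.241 → round up → 18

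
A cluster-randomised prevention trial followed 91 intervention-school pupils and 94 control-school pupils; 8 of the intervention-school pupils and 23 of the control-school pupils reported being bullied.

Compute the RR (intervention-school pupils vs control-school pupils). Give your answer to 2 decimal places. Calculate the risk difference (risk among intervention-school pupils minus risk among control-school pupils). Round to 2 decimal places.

risk, intervention-school pupils = 8/91 = 0.0879
risk, control-school pupils = 23/94 = 0.2447
RR = 0.0879 / 0.2447 = 0.36
risk difference = 0.0879 − 0.2447 = -0.16

RR = 0.36; RD = -0.16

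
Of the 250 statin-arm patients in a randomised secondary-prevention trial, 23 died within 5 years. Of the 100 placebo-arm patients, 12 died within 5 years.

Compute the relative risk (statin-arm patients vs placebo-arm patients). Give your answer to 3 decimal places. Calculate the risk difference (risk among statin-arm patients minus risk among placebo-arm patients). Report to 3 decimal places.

RR = 0.767; RD = -0.028

risk, statin-arm patients = 23/250 = 0.0920
risk, placebo-arm patients = 12/100 = 0.1200
RR = 0.0920 / 0.1200 = 0.767
risk difference = 0.0920 − 0.1200 = -0.028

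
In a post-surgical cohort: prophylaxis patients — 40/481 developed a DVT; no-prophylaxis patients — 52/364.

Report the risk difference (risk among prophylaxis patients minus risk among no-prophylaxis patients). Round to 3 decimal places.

RD ≈ -0.060

risk, prophylaxis patients = 40/481 = 0.0832
risk, no-prophylaxis patients = 52/364 = 0.1429
risk difference = 0.0832 − 0.1429 = -0.060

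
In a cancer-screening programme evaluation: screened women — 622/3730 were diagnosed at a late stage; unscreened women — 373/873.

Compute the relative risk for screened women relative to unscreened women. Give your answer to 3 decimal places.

risk, screened women = 622/3730 = 0.1668
risk, unscreened women = 373/873 = 0.4273
RR = 0.1668 / 0.4273 = 0.390

0.390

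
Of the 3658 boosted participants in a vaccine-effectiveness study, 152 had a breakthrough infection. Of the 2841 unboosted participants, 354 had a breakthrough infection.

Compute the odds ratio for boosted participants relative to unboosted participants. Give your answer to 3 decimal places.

OR = (152 × 2487) / (3506 × 354) = 378024/1241124 ≈ 0.305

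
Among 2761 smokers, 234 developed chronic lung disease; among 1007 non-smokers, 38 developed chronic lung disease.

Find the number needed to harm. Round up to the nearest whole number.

22

risk, smokers = 234/2761 = 0.084752
risk, non-smokers = 38/1007 = 0.037736
absolute risk difference = 0.047016
1 / 0.047016 = 21.269 → round up → 22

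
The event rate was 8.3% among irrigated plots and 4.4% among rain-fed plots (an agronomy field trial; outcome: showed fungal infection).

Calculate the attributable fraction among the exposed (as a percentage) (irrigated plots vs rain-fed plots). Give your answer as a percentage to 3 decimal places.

AR% = (0.08300 − 0.04400) / 0.08300 = 0.4699 → 46.988%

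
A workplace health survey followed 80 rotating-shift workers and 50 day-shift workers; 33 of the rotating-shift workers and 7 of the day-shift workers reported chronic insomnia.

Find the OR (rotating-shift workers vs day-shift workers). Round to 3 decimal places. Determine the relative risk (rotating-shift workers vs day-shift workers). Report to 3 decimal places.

OR = 4.313; RR = 2.946

OR = (33 × 43) / (47 × 7) = 1419/329 ≈ 4.313
risk, rotating-shift workers = 33/80 = 0.4125
risk, day-shift workers = 7/50 = 0.1400
RR = 0.4125 / 0.1400 = 2.946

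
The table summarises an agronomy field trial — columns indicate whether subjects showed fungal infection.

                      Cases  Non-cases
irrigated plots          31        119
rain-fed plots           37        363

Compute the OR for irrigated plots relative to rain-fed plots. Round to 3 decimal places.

OR = (31 × 363) / (119 × 37) = 11253/4403 ≈ 2.556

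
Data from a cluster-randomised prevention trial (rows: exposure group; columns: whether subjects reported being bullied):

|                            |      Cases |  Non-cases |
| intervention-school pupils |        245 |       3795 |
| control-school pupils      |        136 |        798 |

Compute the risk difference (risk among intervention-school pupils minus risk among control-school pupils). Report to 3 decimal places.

RD = -0.085

risk, intervention-school pupils = 245/4040 = 0.0606
risk, control-school pupils = 136/934 = 0.1456
risk difference = 0.0606 − 0.1456 = -0.085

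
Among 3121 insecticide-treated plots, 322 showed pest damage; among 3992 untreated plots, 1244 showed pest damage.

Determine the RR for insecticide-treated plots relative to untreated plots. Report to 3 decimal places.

risk, insecticide-treated plots = 322/3121 = 0.1032
risk, untreated plots = 1244/3992 = 0.3116
RR = 0.1032 / 0.3116 = 0.331

0.331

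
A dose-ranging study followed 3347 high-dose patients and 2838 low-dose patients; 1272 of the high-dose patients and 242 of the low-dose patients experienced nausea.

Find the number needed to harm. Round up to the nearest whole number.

risk, high-dose patients = 1272/3347 = 0.380042
risk, low-dose patients = 242/2838 = 0.085271
absolute risk difference = 0.294771
1 / 0.294771 = 3.392 → round up → 4

NNH = 4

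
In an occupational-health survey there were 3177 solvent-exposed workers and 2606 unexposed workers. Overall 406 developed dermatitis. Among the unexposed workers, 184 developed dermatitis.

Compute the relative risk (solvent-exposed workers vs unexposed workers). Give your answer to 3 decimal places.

solvent-exposed workers with the outcome: 406 − 184 = 222
solvent-exposed workers without the outcome: 3177 − 222 = 2955
unexposed workers without the outcome: 2606 − 184 = 2422
risk, solvent-exposed workers = 222/3177 = 0.0699
risk, unexposed workers = 184/2606 = 0.0706
RR = 0.0699 / 0.0706 = 0.990

RR: 0.990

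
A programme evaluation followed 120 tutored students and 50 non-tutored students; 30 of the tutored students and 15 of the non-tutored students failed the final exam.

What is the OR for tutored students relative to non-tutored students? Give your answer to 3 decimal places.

odds, tutored students = 30/90 = 0.3333
odds, non-tutored students = 15/35 = 0.4286
OR = 0.3333 / 0.4286 = 0.778

0.778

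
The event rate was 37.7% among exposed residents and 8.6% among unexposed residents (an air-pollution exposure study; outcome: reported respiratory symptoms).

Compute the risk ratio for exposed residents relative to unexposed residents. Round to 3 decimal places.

RR = 0.3770 / 0.0860 = 4.384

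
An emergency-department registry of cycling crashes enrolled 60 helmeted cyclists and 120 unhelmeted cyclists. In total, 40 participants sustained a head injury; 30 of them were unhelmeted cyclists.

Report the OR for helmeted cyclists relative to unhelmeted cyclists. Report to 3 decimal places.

helmeted cyclists with the outcome: 40 − 30 = 10
helmeted cyclists without the outcome: 60 − 10 = 50
unhelmeted cyclists without the outcome: 120 − 30 = 90
odds, helmeted cyclists = 10/50 = 0.2000
odds, unhelmeted cyclists = 30/90 = 0.3333
OR = 0.2000 / 0.3333 = 0.600

0.600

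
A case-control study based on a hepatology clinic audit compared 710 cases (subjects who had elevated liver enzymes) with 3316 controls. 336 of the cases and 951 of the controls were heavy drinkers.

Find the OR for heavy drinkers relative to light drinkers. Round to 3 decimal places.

OR = (336 × 2365) / (951 × 374) = 794640/355674 ≈ 2.234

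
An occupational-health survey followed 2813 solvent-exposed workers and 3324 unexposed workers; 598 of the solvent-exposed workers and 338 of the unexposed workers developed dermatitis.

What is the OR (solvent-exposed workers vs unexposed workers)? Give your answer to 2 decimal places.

odds, solvent-exposed workers = 598/2215 = 0.2700
odds, unexposed workers = 338/2986 = 0.1132
OR = 0.2700 / 0.1132 = 2.39

OR: 2.39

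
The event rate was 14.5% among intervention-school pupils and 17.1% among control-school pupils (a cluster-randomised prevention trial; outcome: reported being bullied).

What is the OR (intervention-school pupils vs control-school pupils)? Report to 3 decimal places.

OR ≈ 0.822

odds, intervention-school pupils = 0.1450/0.8550 = 0.1696
odds, control-school pupils = 0.1710/0.8290 = 0.2063
OR = 0.1696 / 0.2063 = 0.822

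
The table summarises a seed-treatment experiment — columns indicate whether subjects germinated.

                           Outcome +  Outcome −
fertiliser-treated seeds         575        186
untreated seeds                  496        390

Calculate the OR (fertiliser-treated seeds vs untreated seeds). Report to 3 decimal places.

OR = (575 × 390) / (186 × 496) = 224250/92256 ≈ 2.431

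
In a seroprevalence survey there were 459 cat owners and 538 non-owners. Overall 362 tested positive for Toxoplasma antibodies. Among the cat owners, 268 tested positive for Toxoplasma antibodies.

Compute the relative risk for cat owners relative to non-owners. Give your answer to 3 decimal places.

3.342

cat owners without the outcome: 459 − 268 = 191
non-owners with the outcome: 362 − 268 = 94
non-owners without the outcome: 538 − 94 = 444
risk, cat owners = 268/459 = 0.5839
risk, non-owners = 94/538 = 0.1747
RR = 0.5839 / 0.1747 = 3.342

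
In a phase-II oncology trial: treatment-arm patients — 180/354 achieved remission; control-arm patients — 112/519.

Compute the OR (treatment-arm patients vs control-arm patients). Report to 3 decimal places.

OR = (180 × 407) / (174 × 112) = 73260/19488 ≈ 3.759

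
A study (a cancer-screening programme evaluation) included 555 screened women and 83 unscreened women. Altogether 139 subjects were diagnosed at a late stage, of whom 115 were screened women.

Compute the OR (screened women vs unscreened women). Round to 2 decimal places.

screened women without the outcome: 555 − 115 = 440
unscreened women with the outcome: 139 − 115 = 24
unscreened women without the outcome: 83 − 24 = 59
OR = (115 × 59) / (440 × 24) = 6785/10560 ≈ 0.64

OR = 0.64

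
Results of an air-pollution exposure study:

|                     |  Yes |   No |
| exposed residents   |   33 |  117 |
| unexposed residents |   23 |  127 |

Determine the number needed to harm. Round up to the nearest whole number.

risk, exposed residents = 33/150 = 0.220000
risk, unexposed residents = 23/150 = 0.153333
absolute risk difference = 0.066667
1 / 0.066667 = 15.000 → round up → 15

NNH: 15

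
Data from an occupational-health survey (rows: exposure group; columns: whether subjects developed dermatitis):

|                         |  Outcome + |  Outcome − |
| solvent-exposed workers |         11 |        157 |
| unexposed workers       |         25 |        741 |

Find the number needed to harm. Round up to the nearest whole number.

risk, solvent-exposed workers = 11/168 = 0.065476
risk, unexposed workers = 25/766 = 0.032637
absolute risk difference = 0.032839
1 / 0.032839 = 30.452 → round up → 31

31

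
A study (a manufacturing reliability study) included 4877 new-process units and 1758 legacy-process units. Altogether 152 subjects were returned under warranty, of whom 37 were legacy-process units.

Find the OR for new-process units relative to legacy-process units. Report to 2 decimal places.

1.12

new-process units with the outcome: 152 − 37 = 115
new-process units without the outcome: 4877 − 115 = 4762
legacy-process units without the outcome: 1758 − 37 = 1721
odds, new-process units = 115/4762 = 0.02415
odds, legacy-process units = 37/1721 = 0.02150
OR = 0.02415 / 0.02150 = 1.12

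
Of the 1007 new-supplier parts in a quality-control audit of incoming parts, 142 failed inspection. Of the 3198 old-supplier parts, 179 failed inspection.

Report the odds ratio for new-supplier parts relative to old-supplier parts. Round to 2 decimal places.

OR = (142 × 3019) / (865 × 179) = 428698/154835 ≈ 2.77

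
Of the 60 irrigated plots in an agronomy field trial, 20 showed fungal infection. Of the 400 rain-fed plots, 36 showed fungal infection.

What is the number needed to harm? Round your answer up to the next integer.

risk, irrigated plots = 20/60 = 0.333333
risk, rain-fed plots = 36/400 = 0.090000
absolute risk difference = 0.243333
1 / 0.243333 = 4.110 → round up → 5

5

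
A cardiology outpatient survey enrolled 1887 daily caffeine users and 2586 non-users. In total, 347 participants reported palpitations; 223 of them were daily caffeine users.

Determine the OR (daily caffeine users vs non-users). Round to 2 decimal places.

2.66

daily caffeine users without the outcome: 1887 − 223 = 1664
non-users with the outcome: 347 − 223 = 124
non-users without the outcome: 2586 − 124 = 2462
odds, daily caffeine users = 223/1664 = 0.13401
odds, non-users = 124/2462 = 0.05037
OR = 0.13401 / 0.05037 = 2.66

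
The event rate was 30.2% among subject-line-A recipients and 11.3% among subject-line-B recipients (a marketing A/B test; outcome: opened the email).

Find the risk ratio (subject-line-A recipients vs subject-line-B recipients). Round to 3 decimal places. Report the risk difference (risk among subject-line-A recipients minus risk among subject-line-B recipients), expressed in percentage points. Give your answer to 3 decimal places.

RR = 0.3020 / 0.1130 = 2.673
risk difference = 0.3020 − 0.1130 = 0.1890 → 18.900 percentage points

RR = 2.673; RD = 18.900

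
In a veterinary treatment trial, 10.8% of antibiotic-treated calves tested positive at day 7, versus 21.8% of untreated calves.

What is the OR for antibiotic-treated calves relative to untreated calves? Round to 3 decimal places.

0.434

odds, antibiotic-treated calves = 0.1080/0.8920 = 0.1211
odds, untreated calves = 0.2180/0.7820 = 0.2788
OR = 0.1211 / 0.2788 = 0.434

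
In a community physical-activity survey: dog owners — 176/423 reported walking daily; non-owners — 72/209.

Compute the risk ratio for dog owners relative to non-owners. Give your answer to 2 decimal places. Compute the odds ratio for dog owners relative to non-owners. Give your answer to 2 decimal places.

risk, dog owners = 176/423 = 0.4161
risk, non-owners = 72/209 = 0.3445
RR = 0.4161 / 0.3445 = 1.21
OR = (176 × 137) / (247 × 72) = 24112/17784 ≈ 1.36

RR = 1.21; OR = 1.36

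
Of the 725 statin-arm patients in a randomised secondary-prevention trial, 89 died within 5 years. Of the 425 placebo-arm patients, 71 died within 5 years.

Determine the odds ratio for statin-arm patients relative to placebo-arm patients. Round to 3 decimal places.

OR = (89 × 354) / (636 × 71) = 31506/45156 ≈ 0.698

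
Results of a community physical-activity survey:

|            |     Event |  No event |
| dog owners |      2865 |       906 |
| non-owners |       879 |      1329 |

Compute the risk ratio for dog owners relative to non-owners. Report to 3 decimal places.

risk, dog owners = 2865/3771 = 0.7597
risk, non-owners = 879/2208 = 0.3981
RR = 0.7597 / 0.3981 = 1.908

RR ≈ 1.908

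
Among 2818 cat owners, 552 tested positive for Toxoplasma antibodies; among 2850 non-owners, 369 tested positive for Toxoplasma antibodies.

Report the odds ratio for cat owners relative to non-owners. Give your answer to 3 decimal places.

OR = (552 × 2481) / (2266 × 369) = 1369512/836154 ≈ 1.638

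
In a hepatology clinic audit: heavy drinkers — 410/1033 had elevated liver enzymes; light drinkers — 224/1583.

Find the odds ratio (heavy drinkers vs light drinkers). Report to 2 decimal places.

OR = (410 × 1359) / (623 × 224) = 557190/139552 ≈ 3.99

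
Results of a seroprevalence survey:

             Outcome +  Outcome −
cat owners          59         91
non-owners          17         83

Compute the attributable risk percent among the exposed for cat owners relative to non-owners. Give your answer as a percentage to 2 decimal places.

risk, cat owners = 59/150 = 0.3933
risk, non-owners = 17/100 = 0.1700
AR% = (0.3933 − 0.1700) / 0.3933 = 0.5678 → 56.78%

56.78%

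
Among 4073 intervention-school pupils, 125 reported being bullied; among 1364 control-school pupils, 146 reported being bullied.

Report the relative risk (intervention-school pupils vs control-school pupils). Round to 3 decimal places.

risk, intervention-school pupils = 125/4073 = 0.03069
risk, control-school pupils = 146/1364 = 0.10704
RR = 0.03069 / 0.10704 = 0.287

0.287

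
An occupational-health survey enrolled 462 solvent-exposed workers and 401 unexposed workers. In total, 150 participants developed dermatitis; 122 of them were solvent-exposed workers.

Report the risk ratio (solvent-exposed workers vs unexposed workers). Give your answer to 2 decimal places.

solvent-exposed workers without the outcome: 462 − 122 = 340
unexposed workers with the outcome: 150 − 122 = 28
unexposed workers without the outcome: 401 − 28 = 373
risk, solvent-exposed workers = 122/462 = 0.2641
risk, unexposed workers = 28/401 = 0.0698
RR = 0.2641 / 0.0698 = 3.78

3.78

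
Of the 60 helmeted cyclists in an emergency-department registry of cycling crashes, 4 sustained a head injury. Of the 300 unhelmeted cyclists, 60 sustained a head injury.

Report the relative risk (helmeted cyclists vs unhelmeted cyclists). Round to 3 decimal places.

0.333

risk, helmeted cyclists = 4/60 = 0.0667
risk, unhelmeted cyclists = 60/300 = 0.2000
RR = 0.0667 / 0.2000 = 0.333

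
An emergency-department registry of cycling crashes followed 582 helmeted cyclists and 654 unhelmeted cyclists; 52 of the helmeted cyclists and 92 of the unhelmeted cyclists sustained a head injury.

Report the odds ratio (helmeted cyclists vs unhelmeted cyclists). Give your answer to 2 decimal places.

OR = (52 × 562) / (530 × 92) = 29224/48760 ≈ 0.60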